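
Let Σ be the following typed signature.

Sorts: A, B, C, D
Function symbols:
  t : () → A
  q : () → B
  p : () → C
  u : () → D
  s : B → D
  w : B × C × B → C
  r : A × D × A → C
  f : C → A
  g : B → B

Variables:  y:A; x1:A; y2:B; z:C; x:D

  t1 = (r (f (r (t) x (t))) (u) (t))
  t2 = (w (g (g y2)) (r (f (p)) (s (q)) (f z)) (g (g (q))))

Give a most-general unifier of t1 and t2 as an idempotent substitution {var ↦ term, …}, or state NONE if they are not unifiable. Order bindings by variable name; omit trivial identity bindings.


head clash or occurs-check failure — not unifiable

NONE (not unifiable)


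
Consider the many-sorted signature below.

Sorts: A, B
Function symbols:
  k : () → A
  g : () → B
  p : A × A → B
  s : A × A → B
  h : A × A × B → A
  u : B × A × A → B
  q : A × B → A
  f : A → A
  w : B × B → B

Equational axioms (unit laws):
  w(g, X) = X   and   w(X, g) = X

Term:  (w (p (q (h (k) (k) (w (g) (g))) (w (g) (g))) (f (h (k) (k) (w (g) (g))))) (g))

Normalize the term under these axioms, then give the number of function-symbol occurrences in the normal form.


size = 12

1. (w (p (q (h (k) (k) (w (g) (g))) (w (g) (g))) (f (h (k) (k) (w (g) (g))))) (g))  →  (p (q (h (k) (k) (w (g) (g))) (w (g) (g))) (f (h (k) (k) (w (g) (g)))))
2. (p (q (h (k) (k) (w (g) (g))) (w (g) (g))) (f (h (k) (k) (w (g) (g)))))  →  (p (q (h (k) (k) (g)) (w (g) (g))) (f (h (k) (k) (w (g) (g)))))
3. (p (q (h (k) (k) (g)) (w (g) (g))) (f (h (k) (k) (w (g) (g)))))  →  (p (q (h (k) (k) (g)) (g)) (f (h (k) (k) (w (g) (g)))))
4. (p (q (h (k) (k) (g)) (g)) (f (h (k) (k) (w (g) (g)))))  →  (p (q (h (k) (k) (g)) (g)) (f (h (k) (k) (g))))
normal form: (p (q (h (k) (k) (g)) (g)) (f (h (k) (k) (g))))


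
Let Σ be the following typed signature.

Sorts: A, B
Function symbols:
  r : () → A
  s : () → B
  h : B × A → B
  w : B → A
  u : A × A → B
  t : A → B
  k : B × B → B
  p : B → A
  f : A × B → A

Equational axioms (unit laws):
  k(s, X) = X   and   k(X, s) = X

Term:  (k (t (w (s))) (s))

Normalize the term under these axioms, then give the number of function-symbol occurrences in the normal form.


size = 3

1. (k (t (w (s))) (s))  →  (t (w (s)))
normal form: (t (w (s)))


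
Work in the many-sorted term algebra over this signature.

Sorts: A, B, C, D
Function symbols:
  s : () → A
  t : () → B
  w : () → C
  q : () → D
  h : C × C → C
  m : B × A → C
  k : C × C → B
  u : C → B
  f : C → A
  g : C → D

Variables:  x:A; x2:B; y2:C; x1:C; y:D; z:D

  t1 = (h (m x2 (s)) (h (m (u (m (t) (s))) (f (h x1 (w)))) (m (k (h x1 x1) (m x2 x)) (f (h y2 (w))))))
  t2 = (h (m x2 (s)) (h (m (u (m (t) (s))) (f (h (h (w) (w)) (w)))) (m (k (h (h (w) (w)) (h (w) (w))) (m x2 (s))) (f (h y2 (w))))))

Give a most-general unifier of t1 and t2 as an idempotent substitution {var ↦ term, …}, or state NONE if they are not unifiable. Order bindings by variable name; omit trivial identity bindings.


{x ↦ (s), x1 ↦ (h (w) (w))}


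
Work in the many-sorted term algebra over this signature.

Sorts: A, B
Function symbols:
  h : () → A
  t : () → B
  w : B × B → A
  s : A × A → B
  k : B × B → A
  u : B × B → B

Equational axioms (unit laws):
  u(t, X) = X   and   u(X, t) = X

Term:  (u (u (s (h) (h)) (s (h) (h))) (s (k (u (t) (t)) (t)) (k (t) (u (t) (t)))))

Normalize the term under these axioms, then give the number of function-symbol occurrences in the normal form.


size = 15

1. (u (u (s (h) (h)) (s (h) (h))) (s (k (u (t) (t)) (t)) (k (t) (u (t) (t)))))  →  (u (u (s (h) (h)) (s (h) (h))) (s (k (t) (t)) (k (t) (u (t) (t)))))
2. (u (u (s (h) (h)) (s (h) (h))) (s (k (t) (t)) (k (t) (u (t) (t)))))  →  (u (u (s (h) (h)) (s (h) (h))) (s (k (t) (t)) (k (t) (t))))
normal form: (u (u (s (h) (h)) (s (h) (h))) (s (k (t) (t)) (k (t) (t))))


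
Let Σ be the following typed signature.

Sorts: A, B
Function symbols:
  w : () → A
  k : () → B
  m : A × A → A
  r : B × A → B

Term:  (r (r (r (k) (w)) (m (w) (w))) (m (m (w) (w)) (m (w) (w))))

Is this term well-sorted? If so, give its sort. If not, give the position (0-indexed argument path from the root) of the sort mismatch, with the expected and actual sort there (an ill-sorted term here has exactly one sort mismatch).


      (k) : B
      (w) : A
    (r (k) (w)) : B
      (w) : A
      (w) : A
    (m (w) (w)) : A
  (r (r (k) (w)) (m (w) (w))) : B
      (w) : A
      (w) : A
    (m (w) (w)) : A
      (w) : A
      (w) : A
    (m (w) (w)) : A
  (m (m (w) (w)) (m (w) (w))) : A
(r (r (r (k) (w)) (m (w) (w))) (m (m (w) (w)) (m (w) (w)))) : B

well-sorted; sort = B


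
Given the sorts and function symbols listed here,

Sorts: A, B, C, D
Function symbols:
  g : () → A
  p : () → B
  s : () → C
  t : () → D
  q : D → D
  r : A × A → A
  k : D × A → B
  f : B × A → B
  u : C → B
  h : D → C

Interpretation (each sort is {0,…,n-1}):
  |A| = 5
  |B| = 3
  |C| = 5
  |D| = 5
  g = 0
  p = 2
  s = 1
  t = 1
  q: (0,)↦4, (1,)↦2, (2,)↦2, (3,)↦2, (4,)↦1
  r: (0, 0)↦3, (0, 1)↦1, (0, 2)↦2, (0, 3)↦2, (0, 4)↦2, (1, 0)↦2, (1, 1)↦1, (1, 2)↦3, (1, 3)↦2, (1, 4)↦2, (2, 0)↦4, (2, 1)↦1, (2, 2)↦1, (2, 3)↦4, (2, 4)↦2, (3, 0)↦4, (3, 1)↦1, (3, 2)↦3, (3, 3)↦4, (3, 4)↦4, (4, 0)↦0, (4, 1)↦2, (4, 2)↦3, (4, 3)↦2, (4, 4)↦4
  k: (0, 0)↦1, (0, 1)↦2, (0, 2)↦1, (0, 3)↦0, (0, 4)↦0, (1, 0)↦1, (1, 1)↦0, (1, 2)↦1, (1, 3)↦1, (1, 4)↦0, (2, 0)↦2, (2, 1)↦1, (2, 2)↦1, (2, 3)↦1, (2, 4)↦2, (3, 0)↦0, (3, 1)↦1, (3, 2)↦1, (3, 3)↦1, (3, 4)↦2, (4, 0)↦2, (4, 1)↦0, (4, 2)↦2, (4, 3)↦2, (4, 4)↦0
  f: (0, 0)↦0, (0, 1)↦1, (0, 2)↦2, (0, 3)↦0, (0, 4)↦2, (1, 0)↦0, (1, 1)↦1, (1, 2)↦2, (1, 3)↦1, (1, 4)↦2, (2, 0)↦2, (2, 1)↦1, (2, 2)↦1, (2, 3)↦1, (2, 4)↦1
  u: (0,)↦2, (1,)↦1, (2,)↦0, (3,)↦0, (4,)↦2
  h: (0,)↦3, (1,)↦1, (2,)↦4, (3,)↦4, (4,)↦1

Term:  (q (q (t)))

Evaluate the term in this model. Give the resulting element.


value = 2

  t = 1
  (q (t)) = q(1,) = 2
  (q (q (t))) = q(2,) = 2


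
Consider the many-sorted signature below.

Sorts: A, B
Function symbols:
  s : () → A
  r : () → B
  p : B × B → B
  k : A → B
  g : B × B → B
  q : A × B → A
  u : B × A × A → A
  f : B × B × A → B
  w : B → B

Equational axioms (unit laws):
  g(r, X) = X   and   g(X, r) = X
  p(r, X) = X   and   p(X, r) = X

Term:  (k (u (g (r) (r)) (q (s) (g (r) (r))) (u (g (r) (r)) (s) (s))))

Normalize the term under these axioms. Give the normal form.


normal form = (k (u (r) (q (s) (r)) (u (r) (s) (s))))

1. (k (u (g (r) (r)) (q (s) (g (r) (r))) (u (g (r) (r)) (s) (s))))  →  (k (u (r) (q (s) (g (r) (r))) (u (g (r) (r)) (s) (s))))
2. (k (u (r) (q (s) (g (r) (r))) (u (g (r) (r)) (s) (s))))  →  (k (u (r) (q (s) (r)) (u (g (r) (r)) (s) (s))))
3. (k (u (r) (q (s) (r)) (u (g (r) (r)) (s) (s))))  →  (k (u (r) (q (s) (r)) (u (r) (s) (s))))


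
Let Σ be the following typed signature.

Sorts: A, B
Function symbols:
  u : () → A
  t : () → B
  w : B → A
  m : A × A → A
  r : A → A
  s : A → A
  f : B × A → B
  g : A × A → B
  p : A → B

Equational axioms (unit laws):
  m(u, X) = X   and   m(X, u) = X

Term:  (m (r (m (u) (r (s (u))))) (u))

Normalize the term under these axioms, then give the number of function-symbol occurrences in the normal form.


size = 4

1. (m (r (m (u) (r (s (u))))) (u))  →  (r (m (u) (r (s (u)))))
2. (r (m (u) (r (s (u)))))  →  (r (r (s (u))))
normal form: (r (r (s (u))))


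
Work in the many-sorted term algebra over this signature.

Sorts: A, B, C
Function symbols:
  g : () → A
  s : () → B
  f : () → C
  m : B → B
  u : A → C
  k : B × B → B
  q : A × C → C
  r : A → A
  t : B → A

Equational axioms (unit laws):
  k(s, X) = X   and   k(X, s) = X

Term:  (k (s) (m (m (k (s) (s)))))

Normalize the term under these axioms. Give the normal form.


normal form = (m (m (s)))

1. (k (s) (m (m (k (s) (s)))))  →  (m (m (k (s) (s))))
2. (m (m (k (s) (s))))  →  (m (m (s)))


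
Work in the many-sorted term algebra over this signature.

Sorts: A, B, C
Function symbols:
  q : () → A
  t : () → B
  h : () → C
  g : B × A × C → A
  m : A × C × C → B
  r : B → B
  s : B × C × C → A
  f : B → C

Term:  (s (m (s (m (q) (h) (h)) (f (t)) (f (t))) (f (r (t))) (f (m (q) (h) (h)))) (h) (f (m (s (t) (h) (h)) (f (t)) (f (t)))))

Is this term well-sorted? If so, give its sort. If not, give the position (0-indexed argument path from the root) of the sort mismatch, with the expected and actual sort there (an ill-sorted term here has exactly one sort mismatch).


        (q) : A
        (h) : C
        (h) : C
      (m (q) (h) (h)) : B
        (t) : B
      (f (t)) : C
        (t) : B
      (f (t)) : C
    (s (m (q) (h) (h)) (f (t)) (f (t))) : A
        (t) : B
      (r (t)) : B
    (f (r (t))) : C
        (q) : A
        (h) : C
        (h) : C
      (m (q) (h) (h)) : B
    (f (m (q) (h) (h))) : C
  (m (s (m (q) (h) (h)) (f (t)) (f (t))) (f (r (t))) (f (m (q) (h) (h)))) : B
  (h) : C
        (t) : B
        (h) : C
        (h) : C
      (s (t) (h) (h)) : A
        (t) : B
      (f (t)) : C
        (t) : B
      (f (t)) : C
    (m (s (t) (h) (h)) (f (t)) (f (t))) : B
  (f (m (s (t) (h) (h)) (f (t)) (f (t)))) : C
(s (m (s (m (q) (h) (h)) (f (t)) (f (t))) (f (r (t))) (f (m (q) (h) (h)))) (h) (f (m (s (t) (h) (h)) (f (t)) (f (t))))) : A

well-sorted; sort = A


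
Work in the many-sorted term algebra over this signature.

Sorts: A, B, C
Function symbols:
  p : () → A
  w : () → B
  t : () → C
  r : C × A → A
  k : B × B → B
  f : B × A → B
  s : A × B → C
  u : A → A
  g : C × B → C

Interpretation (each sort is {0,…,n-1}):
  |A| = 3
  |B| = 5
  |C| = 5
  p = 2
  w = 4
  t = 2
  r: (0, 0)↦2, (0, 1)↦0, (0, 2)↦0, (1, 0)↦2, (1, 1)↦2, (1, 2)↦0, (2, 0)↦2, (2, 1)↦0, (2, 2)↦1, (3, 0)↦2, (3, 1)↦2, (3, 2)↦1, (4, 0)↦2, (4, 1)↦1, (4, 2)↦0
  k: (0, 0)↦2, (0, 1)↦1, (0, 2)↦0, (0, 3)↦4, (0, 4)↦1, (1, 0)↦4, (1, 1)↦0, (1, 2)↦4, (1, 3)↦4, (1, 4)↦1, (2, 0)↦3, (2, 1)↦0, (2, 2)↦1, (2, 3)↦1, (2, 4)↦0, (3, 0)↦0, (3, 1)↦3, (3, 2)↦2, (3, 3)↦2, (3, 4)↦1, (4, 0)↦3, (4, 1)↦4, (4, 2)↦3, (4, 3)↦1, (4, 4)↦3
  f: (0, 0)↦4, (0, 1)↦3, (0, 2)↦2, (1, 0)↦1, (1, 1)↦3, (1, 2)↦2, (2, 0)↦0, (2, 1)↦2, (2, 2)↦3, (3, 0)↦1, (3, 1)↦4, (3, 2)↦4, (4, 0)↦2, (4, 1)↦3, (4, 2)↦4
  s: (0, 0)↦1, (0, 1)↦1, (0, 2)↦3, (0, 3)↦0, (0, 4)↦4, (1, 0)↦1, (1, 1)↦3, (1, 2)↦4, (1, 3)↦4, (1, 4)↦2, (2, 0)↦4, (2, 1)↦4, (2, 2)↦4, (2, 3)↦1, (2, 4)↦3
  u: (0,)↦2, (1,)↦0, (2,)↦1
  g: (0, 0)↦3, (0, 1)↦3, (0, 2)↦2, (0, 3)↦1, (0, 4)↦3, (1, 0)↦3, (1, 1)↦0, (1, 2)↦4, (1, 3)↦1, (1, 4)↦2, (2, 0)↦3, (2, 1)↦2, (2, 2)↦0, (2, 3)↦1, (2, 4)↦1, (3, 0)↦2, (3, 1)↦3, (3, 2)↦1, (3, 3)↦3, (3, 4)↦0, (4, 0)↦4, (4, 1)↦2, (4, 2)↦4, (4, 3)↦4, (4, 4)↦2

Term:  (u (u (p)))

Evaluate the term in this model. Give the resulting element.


value = 0

  p = 2
  (u (p)) = u(2,) = 1
  (u (u (p))) = u(1,) = 0


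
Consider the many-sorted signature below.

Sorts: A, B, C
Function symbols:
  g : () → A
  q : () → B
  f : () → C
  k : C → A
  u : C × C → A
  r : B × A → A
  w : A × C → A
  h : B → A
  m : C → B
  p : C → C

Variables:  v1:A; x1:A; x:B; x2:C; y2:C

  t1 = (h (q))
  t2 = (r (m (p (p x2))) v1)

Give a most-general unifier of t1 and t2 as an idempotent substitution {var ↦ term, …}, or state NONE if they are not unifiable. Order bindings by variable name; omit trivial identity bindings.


NONE (not unifiable)

head clash or occurs-check failure — not unifiable


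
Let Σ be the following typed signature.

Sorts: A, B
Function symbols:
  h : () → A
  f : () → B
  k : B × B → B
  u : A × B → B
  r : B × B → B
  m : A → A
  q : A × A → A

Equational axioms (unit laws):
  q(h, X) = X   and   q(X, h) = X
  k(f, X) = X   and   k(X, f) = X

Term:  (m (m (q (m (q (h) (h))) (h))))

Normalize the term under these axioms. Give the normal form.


normal form = (m (m (m (h))))

1. (m (m (q (m (q (h) (h))) (h))))  →  (m (m (m (q (h) (h)))))
2. (m (m (m (q (h) (h)))))  →  (m (m (m (h))))


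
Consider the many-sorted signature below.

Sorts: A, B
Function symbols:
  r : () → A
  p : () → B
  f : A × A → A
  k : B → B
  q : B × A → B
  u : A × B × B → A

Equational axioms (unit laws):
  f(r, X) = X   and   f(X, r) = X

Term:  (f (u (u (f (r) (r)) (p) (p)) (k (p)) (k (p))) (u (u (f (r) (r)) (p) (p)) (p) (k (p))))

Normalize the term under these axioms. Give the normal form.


1. (f (u (u (f (r) (r)) (p) (p)) (k (p)) (k (p))) (u (u (f (r) (r)) (p) (p)) (p) (k (p))))  →  (f (u (u (r) (p) (p)) (k (p)) (k (p))) (u (u (f (r) (r)) (p) (p)) (p) (k (p))))
2. (f (u (u (r) (p) (p)) (k (p)) (k (p))) (u (u (f (r) (r)) (p) (p)) (p) (k (p))))  →  (f (u (u (r) (p) (p)) (k (p)) (k (p))) (u (u (r) (p) (p)) (p) (k (p))))

normal form = (f (u (u (r) (p) (p)) (k (p)) (k (p))) (u (u (r) (p) (p)) (p) (k (p))))


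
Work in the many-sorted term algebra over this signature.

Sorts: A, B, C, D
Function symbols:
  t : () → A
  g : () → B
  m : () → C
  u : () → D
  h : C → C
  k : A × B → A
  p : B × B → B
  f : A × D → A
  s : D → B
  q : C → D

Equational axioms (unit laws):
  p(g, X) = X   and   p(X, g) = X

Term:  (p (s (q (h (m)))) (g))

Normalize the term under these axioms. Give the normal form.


1. (p (s (q (h (m)))) (g))  →  (s (q (h (m))))

normal form = (s (q (h (m))))


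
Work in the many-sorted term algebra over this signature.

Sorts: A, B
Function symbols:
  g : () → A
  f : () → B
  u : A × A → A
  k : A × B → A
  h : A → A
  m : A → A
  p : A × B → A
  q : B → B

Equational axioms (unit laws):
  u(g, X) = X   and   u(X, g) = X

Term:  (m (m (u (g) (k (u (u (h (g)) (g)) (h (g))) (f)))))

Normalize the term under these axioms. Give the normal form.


normal form = (m (m (k (u (h (g)) (h (g))) (f))))

1. (m (m (u (g) (k (u (u (h (g)) (g)) (h (g))) (f)))))  →  (m (m (k (u (u (h (g)) (g)) (h (g))) (f))))
2. (m (m (k (u (u (h (g)) (g)) (h (g))) (f))))  →  (m (m (k (u (h (g)) (h (g))) (f))))


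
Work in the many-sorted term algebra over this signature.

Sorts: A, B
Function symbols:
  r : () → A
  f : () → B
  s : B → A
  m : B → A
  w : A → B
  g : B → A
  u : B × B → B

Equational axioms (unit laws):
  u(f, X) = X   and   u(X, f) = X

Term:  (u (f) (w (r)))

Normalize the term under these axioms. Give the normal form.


1. (u (f) (w (r)))  →  (w (r))

normal form = (w (r))


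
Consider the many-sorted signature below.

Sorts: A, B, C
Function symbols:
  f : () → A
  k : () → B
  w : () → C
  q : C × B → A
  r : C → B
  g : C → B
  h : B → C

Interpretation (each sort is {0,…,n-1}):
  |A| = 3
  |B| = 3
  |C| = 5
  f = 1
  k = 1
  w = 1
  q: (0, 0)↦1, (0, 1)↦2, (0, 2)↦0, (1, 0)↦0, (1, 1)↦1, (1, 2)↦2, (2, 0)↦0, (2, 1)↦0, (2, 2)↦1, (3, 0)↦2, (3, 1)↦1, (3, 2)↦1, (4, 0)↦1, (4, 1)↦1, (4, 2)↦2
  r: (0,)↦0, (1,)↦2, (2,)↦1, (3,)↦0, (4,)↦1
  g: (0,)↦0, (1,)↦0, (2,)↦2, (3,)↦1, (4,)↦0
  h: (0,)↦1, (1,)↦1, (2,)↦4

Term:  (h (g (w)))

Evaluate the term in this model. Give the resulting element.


  w = 1
  (g (w)) = g(1,) = 0
  (h (g (w))) = h(0,) = 1

value = 1


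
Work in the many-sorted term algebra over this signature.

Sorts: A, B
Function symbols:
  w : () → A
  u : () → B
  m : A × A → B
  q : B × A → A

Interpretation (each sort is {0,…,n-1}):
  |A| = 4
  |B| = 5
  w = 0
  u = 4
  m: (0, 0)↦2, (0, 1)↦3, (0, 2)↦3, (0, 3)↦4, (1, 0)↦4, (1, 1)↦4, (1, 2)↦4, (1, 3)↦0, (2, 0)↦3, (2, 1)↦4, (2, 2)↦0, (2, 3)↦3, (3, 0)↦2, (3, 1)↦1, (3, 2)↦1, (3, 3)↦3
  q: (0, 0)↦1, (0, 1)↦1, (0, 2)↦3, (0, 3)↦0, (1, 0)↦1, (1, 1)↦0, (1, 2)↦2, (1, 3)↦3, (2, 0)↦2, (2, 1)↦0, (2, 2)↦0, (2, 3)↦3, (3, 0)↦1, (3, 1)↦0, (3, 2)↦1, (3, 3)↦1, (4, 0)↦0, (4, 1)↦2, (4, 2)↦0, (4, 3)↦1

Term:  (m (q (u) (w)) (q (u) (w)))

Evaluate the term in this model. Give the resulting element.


  u = 4
  w = 0
  (q (u) (w)) = q(4, 0) = 0
  u = 4
  w = 0
  (q (u) (w)) = q(4, 0) = 0
  (m (q (u) (w)) (q (u) (w))) = m(0, 0) = 2

value = 2


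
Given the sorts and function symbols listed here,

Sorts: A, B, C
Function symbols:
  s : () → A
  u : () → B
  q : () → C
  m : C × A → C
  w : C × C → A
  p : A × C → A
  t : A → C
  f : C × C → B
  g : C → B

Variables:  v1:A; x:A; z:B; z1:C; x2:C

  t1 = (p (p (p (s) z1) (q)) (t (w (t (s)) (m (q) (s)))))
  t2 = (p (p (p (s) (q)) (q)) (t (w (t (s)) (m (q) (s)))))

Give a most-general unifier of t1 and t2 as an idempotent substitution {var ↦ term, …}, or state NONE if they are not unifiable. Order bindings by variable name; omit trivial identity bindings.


{z1 ↦ (q)}


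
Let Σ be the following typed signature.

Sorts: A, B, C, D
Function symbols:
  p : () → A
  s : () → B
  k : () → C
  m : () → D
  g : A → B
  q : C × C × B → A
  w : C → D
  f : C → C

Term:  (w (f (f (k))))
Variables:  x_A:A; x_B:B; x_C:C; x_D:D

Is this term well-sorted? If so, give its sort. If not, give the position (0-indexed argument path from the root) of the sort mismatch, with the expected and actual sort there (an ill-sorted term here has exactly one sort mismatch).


well-sorted; sort = D

      (k) : C
    (f (k)) : C
  (f (f (k))) : C
(w (f (f (k)))) : D


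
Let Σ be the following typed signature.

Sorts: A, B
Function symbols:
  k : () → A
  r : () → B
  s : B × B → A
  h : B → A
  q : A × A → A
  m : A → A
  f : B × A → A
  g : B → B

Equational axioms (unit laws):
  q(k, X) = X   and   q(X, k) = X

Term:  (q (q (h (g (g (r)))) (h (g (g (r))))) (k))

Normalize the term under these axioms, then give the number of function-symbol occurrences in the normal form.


size = 9

1. (q (q (h (g (g (r)))) (h (g (g (r))))) (k))  →  (q (h (g (g (r)))) (h (g (g (r)))))
normal form: (q (h (g (g (r)))) (h (g (g (r)))))


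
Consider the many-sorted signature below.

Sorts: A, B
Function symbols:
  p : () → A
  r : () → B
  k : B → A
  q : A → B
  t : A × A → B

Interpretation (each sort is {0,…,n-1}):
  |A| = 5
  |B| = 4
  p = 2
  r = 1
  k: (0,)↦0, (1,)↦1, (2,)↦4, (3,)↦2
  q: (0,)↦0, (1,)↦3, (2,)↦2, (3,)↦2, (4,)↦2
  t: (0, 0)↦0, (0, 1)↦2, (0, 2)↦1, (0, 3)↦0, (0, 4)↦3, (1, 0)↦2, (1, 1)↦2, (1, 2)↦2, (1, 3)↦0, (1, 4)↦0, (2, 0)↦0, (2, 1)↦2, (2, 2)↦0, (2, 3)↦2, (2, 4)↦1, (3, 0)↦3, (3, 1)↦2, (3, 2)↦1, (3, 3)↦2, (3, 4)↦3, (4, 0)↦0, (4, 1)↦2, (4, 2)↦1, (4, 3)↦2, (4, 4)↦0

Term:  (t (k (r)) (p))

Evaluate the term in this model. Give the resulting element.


value = 2

  r = 1
  (k (r)) = k(1,) = 1
  p = 2
  (t (k (r)) (p)) = t(1, 2) = 2


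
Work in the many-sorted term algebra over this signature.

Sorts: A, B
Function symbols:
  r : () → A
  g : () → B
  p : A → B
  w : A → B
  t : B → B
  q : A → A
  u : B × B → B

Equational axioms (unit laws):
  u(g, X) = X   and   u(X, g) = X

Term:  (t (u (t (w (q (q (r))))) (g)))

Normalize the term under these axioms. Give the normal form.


normal form = (t (t (w (q (q (r))))))

1. (t (u (t (w (q (q (r))))) (g)))  →  (t (t (w (q (q (r))))))


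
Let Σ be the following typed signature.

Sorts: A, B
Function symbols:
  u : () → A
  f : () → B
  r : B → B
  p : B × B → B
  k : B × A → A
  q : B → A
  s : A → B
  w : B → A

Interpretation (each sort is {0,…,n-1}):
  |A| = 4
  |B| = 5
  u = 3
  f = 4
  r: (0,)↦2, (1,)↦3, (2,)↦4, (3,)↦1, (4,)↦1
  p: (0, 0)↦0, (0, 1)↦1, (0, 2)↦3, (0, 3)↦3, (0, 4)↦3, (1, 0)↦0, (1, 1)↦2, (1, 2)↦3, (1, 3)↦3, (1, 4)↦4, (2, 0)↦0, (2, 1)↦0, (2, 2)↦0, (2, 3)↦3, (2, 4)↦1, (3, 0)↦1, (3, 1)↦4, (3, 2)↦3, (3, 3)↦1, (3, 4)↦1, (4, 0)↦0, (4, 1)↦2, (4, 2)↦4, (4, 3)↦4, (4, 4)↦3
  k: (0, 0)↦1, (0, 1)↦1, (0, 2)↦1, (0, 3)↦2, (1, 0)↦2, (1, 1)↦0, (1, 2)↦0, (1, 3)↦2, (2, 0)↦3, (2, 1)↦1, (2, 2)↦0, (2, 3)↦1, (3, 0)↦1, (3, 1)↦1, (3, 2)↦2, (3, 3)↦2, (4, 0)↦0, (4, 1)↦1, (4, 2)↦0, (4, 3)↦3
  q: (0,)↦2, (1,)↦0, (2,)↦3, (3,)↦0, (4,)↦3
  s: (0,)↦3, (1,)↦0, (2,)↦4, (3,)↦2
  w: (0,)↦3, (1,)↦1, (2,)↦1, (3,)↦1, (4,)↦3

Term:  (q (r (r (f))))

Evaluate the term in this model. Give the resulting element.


  f = 4
  (r (f)) = r(4,) = 1
  (r (r (f))) = r(1,) = 3
  (q (r (r (f)))) = q(3,) = 0

value = 0


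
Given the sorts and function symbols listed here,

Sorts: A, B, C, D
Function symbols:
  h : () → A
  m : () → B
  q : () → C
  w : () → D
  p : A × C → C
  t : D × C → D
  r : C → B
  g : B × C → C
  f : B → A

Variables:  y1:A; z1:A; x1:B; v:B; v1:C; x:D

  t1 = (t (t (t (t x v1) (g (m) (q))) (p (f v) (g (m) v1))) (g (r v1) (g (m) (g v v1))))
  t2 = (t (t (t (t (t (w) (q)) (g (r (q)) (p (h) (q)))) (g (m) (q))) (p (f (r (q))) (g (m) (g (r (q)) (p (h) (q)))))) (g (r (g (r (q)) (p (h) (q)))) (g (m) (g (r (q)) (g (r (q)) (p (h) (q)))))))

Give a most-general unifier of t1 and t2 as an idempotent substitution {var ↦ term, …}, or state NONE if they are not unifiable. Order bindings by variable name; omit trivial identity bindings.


{v ↦ (r (q)), v1 ↦ (g (r (q)) (p (h) (q))), x ↦ (t (w) (q))}


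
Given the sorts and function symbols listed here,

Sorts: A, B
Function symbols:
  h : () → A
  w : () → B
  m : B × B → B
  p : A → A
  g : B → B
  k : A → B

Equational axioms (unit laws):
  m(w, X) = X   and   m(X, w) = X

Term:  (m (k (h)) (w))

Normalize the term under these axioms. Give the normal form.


normal form = (k (h))

1. (m (k (h)) (w))  →  (k (h))


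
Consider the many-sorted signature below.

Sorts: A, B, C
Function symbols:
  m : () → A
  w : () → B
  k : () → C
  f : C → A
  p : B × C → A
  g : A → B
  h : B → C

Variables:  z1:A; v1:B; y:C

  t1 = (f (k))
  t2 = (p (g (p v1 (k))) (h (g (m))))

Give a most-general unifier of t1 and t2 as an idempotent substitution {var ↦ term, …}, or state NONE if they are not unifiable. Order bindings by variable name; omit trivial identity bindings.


head clash or occurs-check failure — not unifiable

NONE (not unifiable)


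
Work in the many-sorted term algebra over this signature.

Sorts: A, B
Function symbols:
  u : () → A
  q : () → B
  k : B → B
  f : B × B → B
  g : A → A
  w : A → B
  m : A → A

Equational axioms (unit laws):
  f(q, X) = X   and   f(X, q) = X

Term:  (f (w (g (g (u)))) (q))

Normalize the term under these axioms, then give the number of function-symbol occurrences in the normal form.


size = 4

1. (f (w (g (g (u)))) (q))  →  (w (g (g (u))))
normal form: (w (g (g (u))))


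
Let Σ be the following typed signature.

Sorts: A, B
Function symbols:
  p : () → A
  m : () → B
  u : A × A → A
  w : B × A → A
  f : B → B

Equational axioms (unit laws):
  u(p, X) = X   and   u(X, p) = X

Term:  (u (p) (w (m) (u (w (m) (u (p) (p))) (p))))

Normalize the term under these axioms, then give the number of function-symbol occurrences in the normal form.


1. (u (p) (w (m) (u (w (m) (u (p) (p))) (p))))  →  (w (m) (u (w (m) (u (p) (p))) (p)))
2. (w (m) (u (w (m) (u (p) (p))) (p)))  →  (w (m) (w (m) (u (p) (p))))
3. (w (m) (w (m) (u (p) (p))))  →  (w (m) (w (m) (p)))
normal form: (w (m) (w (m) (p)))

size = 5


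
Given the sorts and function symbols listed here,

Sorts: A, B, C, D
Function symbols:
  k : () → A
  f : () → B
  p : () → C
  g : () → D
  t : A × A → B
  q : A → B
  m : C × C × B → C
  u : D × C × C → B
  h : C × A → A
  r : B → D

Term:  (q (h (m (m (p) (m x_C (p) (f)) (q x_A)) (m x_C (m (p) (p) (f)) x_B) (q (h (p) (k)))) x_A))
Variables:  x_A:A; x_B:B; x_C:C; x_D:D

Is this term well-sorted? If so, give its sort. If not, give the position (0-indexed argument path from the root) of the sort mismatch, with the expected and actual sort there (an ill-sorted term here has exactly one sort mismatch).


well-sorted; sort = B

        (p) : C
          x_C : C
          (p) : C
          (f) : B
        (m x_C (p) (f)) : C
          x_A : A
        (q x_A) : B
      (m (p) (m x_C (p) (f)) (q x_A)) : C
        x_C : C
          (p) : C
          (p) : C
          (f) : B
        (m (p) (p) (f)) : C
        x_B : B
      (m x_C (m (p) (p) (f)) x_B) : C
          (p) : C
          (k) : A
        (h (p) (k)) : A
      (q (h (p) (k))) : B
    (m (m (p) (m x_C (p) (f)) (q x_A)) (m x_C (m (p) (p) (f)) x_B) (q (h (p) (k)))) : C
    x_A : A
  (h (m (m (p) (m x_C (p) (f)) (q x_A)) (m x_C (m (p) (p) (f)) x_B) (q (h (p) (k)))) x_A) : A
(q (h (m (m (p) (m x_C (p) (f)) (q x_A)) (m x_C (m (p) (p) (f)) x_B) (q (h (p) (k)))) x_A)) : B


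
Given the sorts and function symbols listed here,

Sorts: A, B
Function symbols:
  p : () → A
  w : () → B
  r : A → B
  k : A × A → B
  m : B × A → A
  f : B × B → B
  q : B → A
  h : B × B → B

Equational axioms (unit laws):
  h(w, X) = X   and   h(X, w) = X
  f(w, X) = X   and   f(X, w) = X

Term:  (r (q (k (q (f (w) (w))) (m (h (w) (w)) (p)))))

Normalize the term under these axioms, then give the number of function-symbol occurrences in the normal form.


1. (r (q (k (q (f (w) (w))) (m (h (w) (w)) (p)))))  →  (r (q (k (q (w)) (m (h (w) (w)) (p)))))
2. (r (q (k (q (w)) (m (h (w) (w)) (p)))))  →  (r (q (k (q (w)) (m (w) (p)))))
normal form: (r (q (k (q (w)) (m (w) (p)))))

size = 8


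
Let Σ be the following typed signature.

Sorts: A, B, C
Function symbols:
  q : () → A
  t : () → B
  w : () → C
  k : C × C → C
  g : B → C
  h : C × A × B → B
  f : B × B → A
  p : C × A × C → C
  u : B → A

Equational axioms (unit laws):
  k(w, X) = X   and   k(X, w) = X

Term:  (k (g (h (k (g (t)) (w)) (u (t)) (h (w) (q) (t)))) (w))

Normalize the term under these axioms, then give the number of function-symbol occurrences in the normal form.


1. (k (g (h (k (g (t)) (w)) (u (t)) (h (w) (q) (t)))) (w))  →  (g (h (k (g (t)) (w)) (u (t)) (h (w) (q) (t))))
2. (g (h (k (g (t)) (w)) (u (t)) (h (w) (q) (t))))  →  (g (h (g (t)) (u (t)) (h (w) (q) (t))))
normal form: (g (h (g (t)) (u (t)) (h (w) (q) (t))))

size = 10


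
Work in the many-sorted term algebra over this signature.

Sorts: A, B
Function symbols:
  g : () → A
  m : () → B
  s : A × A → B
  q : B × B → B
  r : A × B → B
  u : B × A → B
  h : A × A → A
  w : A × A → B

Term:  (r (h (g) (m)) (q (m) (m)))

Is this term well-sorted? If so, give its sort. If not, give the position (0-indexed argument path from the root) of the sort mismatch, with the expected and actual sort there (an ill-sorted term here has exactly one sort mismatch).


    (g) : A
    (m) : B
  (h (g) (m)) : ✗ arg 1 at [0, 1] has sort B, expected A
    (m) : B
    (m) : B
  (q (m) (m)) : B

ill-sorted at position [0, 1]: expected A, got B


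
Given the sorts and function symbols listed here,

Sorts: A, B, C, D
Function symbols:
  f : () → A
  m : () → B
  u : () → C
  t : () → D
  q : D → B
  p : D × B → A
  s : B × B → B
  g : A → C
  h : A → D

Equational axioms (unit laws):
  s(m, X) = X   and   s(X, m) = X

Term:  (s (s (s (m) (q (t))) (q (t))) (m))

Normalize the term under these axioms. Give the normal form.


1. (s (s (s (m) (q (t))) (q (t))) (m))  →  (s (s (m) (q (t))) (q (t)))
2. (s (s (m) (q (t))) (q (t)))  →  (s (q (t)) (q (t)))

normal form = (s (q (t)) (q (t)))


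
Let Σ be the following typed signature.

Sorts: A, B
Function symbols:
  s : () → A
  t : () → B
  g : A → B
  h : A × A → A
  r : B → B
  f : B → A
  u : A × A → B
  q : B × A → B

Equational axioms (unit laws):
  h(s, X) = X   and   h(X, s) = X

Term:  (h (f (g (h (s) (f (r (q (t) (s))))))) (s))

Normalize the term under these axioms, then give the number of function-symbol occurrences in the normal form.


1. (h (f (g (h (s) (f (r (q (t) (s))))))) (s))  →  (f (g (h (s) (f (r (q (t) (s)))))))
2. (f (g (h (s) (f (r (q (t) (s)))))))  →  (f (g (f (r (q (t) (s))))))
normal form: (f (g (f (r (q (t) (s))))))

size = 7


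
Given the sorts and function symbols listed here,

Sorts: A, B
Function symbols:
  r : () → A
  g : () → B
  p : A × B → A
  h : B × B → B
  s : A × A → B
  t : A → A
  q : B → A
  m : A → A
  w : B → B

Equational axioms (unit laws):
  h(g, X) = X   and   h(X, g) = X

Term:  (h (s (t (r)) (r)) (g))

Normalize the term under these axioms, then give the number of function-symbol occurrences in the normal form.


size = 4

1. (h (s (t (r)) (r)) (g))  →  (s (t (r)) (r))
normal form: (s (t (r)) (r))


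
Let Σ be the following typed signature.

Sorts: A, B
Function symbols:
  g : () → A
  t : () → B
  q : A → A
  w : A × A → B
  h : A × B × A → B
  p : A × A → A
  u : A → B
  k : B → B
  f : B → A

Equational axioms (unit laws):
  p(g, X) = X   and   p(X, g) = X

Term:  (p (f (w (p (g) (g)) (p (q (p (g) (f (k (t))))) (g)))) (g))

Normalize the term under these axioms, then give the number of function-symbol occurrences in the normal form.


size = 7

1. (p (f (w (p (g) (g)) (p (q (p (g) (f (k (t))))) (g)))) (g))  →  (f (w (p (g) (g)) (p (q (p (g) (f (k (t))))) (g))))
2. (f (w (p (g) (g)) (p (q (p (g) (f (k (t))))) (g))))  →  (f (w (g) (p (q (p (g) (f (k (t))))) (g))))
3. (f (w (g) (p (q (p (g) (f (k (t))))) (g))))  →  (f (w (g) (q (p (g) (f (k (t)))))))
4. (f (w (g) (q (p (g) (f (k (t)))))))  →  (f (w (g) (q (f (k (t))))))
normal form: (f (w (g) (q (f (k (t))))))


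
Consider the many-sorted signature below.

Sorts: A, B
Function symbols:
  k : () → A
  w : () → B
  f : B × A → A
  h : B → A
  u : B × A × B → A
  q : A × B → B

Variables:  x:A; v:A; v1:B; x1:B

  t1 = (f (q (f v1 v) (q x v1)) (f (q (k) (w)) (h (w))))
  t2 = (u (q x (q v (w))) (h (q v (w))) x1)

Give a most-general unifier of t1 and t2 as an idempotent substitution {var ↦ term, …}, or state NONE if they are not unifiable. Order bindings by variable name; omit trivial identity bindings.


NONE (not unifiable)

head clash or occurs-check failure — not unifiable


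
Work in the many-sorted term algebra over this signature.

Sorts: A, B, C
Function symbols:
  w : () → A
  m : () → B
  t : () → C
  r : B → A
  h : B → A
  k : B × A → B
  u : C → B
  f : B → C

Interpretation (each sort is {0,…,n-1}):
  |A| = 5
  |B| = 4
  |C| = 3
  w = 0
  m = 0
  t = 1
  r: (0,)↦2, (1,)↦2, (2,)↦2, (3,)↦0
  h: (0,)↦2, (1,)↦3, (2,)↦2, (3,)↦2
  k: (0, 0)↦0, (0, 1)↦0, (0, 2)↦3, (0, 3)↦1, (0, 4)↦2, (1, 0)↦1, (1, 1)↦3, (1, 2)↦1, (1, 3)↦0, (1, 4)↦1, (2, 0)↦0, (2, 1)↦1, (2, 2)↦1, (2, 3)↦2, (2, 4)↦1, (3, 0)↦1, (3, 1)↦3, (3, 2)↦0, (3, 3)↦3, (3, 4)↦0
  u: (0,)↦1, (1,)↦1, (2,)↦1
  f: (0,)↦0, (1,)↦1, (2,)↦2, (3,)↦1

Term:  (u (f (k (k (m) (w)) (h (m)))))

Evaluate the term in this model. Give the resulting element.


value = 1

  m = 0
  w = 0
  (k (m) (w)) = k(0, 0) = 0
  m = 0
  (h (m)) = h(0,) = 2
  (k (k (m) (w)) (h (m))) = k(0, 2) = 3
  (f (k (k (m) (w)) (h (m)))) = f(3,) = 1
  (u (f (k (k (m) (w)) (h (m))))) = u(1,) = 1


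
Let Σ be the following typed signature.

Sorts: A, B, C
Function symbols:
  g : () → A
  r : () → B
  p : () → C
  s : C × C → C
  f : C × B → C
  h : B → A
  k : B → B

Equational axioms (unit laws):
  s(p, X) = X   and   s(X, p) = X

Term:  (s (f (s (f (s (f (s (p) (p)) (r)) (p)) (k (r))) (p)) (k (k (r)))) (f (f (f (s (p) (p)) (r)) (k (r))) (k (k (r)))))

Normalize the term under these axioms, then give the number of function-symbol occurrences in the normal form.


size = 21

1. (s (f (s (f (s (f (s (p) (p)) (r)) (p)) (k (r))) (p)) (k (k (r)))) (f (f (f (s (p) (p)) (r)) (k (r))) (k (k (r)))))  →  (s (f (f (s (f (s (p) (p)) (r)) (p)) (k (r))) (k (k (r)))) (f (f (f (s (p) (p)) (r)) (k (r))) (k (k (r)))))
2. (s (f (f (s (f (s (p) (p)) (r)) (p)) (k (r))) (k (k (r)))) (f (f (f (s (p) (p)) (r)) (k (r))) (k (k (r)))))  →  (s (f (f (f (s (p) (p)) (r)) (k (r))) (k (k (r)))) (f (f (f (s (p) (p)) (r)) (k (r))) (k (k (r)))))
3. (s (f (f (f (s (p) (p)) (r)) (k (r))) (k (k (r)))) (f (f (f (s (p) (p)) (r)) (k (r))) (k (k (r)))))  →  (s (f (f (f (p) (r)) (k (r))) (k (k (r)))) (f (f (f (s (p) (p)) (r)) (k (r))) (k (k (r)))))
4. (s (f (f (f (p) (r)) (k (r))) (k (k (r)))) (f (f (f (s (p) (p)) (r)) (k (r))) (k (k (r)))))  →  (s (f (f (f (p) (r)) (k (r))) (k (k (r)))) (f (f (f (p) (r)) (k (r))) (k (k (r)))))
normal form: (s (f (f (f (p) (r)) (k (r))) (k (k (r)))) (f (f (f (p) (r)) (k (r))) (k (k (r)))))


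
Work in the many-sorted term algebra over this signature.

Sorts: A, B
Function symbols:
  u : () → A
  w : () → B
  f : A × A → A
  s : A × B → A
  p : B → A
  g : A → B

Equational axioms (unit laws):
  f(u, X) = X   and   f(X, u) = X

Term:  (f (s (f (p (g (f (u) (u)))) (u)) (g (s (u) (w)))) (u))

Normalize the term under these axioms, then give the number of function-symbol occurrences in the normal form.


size = 8

1. (f (s (f (p (g (f (u) (u)))) (u)) (g (s (u) (w)))) (u))  →  (s (f (p (g (f (u) (u)))) (u)) (g (s (u) (w))))
2. (s (f (p (g (f (u) (u)))) (u)) (g (s (u) (w))))  →  (s (p (g (f (u) (u)))) (g (s (u) (w))))
3. (s (p (g (f (u) (u)))) (g (s (u) (w))))  →  (s (p (g (u))) (g (s (u) (w))))
normal form: (s (p (g (u))) (g (s (u) (w))))


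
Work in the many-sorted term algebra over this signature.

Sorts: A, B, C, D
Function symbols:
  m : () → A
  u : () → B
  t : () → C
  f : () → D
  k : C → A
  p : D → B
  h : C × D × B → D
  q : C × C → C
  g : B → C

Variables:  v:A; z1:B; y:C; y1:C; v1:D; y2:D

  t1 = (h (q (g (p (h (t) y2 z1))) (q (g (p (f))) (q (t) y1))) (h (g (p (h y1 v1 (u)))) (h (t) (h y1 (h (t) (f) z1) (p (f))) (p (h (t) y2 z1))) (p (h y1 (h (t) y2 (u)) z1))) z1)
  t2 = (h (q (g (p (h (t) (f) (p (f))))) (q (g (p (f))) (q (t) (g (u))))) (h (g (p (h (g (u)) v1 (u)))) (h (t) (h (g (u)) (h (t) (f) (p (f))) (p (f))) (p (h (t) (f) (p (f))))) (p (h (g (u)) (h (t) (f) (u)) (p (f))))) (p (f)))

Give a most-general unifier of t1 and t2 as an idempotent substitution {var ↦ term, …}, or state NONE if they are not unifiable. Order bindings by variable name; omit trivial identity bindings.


{y1 ↦ (g (u)), y2 ↦ (f), z1 ↦ (p (f))}


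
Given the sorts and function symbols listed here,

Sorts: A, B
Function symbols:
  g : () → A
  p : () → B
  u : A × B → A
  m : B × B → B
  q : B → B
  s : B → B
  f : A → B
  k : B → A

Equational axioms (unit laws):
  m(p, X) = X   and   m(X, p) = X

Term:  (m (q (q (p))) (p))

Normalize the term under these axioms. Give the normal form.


1. (m (q (q (p))) (p))  →  (q (q (p)))

normal form = (q (q (p)))


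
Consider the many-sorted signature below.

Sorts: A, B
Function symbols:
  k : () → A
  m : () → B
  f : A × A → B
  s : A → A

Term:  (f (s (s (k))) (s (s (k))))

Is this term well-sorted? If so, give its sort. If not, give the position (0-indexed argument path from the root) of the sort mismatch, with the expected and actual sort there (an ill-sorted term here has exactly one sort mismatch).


      (k) : A
    (s (k)) : A
  (s (s (k))) : A
      (k) : A
    (s (k)) : A
  (s (s (k))) : A
(f (s (s (k))) (s (s (k)))) : B

well-sorted; sort = B


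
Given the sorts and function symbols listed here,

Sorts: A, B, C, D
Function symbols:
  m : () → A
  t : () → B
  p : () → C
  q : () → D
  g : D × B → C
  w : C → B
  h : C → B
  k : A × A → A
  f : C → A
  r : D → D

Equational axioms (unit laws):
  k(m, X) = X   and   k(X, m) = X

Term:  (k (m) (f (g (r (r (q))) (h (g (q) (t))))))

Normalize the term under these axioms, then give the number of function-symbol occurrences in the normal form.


1. (k (m) (f (g (r (r (q))) (h (g (q) (t))))))  →  (f (g (r (r (q))) (h (g (q) (t)))))
normal form: (f (g (r (r (q))) (h (g (q) (t)))))

size = 9


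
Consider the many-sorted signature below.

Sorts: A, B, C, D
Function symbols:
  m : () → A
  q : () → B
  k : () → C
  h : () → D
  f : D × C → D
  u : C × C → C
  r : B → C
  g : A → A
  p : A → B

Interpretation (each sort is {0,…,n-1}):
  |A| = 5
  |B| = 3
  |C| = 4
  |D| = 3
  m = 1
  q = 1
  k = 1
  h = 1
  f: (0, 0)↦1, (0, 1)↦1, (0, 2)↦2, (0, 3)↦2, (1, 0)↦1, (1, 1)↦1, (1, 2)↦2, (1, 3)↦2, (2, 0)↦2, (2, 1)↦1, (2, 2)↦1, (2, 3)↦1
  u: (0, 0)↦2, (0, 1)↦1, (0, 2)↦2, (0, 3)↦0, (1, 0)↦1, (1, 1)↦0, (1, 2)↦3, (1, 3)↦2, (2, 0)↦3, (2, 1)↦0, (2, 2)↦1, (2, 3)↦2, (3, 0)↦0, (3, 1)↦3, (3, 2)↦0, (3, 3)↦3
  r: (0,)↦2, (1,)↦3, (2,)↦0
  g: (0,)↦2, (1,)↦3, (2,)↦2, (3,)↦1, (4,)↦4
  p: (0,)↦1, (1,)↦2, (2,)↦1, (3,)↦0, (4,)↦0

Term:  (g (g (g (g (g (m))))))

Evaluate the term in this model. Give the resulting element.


value = 3

  m = 1
  (g (m)) = g(1,) = 3
  (g (g (m))) = g(3,) = 1
  (g (g (g (m)))) = g(1,) = 3
  (g (g (g (g (m))))) = g(3,) = 1
  (g (g (g (g (g (m)))))) = g(1,) = 3


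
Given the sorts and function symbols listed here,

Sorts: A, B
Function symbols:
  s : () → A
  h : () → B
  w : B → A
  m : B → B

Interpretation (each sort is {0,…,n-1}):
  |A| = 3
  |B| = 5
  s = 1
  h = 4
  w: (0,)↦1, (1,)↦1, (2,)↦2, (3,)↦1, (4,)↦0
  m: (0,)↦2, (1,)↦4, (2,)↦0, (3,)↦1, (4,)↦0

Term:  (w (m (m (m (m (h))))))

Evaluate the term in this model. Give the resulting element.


value = 2

  h = 4
  (m (h)) = m(4,) = 0
  (m (m (h))) = m(0,) = 2
  (m (m (m (h)))) = m(2,) = 0
  (m (m (m (m (h))))) = m(0,) = 2
  (w (m (m (m (m (h)))))) = w(2,) = 2


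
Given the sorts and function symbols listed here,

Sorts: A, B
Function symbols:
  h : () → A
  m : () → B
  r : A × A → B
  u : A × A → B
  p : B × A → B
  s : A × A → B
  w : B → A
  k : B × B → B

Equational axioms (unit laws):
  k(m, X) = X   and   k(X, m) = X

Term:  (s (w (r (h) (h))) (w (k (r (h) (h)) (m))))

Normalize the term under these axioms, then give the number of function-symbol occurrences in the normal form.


1. (s (w (r (h) (h))) (w (k (r (h) (h)) (m))))  →  (s (w (r (h) (h))) (w (r (h) (h))))
normal form: (s (w (r (h) (h))) (w (r (h) (h))))

size = 9


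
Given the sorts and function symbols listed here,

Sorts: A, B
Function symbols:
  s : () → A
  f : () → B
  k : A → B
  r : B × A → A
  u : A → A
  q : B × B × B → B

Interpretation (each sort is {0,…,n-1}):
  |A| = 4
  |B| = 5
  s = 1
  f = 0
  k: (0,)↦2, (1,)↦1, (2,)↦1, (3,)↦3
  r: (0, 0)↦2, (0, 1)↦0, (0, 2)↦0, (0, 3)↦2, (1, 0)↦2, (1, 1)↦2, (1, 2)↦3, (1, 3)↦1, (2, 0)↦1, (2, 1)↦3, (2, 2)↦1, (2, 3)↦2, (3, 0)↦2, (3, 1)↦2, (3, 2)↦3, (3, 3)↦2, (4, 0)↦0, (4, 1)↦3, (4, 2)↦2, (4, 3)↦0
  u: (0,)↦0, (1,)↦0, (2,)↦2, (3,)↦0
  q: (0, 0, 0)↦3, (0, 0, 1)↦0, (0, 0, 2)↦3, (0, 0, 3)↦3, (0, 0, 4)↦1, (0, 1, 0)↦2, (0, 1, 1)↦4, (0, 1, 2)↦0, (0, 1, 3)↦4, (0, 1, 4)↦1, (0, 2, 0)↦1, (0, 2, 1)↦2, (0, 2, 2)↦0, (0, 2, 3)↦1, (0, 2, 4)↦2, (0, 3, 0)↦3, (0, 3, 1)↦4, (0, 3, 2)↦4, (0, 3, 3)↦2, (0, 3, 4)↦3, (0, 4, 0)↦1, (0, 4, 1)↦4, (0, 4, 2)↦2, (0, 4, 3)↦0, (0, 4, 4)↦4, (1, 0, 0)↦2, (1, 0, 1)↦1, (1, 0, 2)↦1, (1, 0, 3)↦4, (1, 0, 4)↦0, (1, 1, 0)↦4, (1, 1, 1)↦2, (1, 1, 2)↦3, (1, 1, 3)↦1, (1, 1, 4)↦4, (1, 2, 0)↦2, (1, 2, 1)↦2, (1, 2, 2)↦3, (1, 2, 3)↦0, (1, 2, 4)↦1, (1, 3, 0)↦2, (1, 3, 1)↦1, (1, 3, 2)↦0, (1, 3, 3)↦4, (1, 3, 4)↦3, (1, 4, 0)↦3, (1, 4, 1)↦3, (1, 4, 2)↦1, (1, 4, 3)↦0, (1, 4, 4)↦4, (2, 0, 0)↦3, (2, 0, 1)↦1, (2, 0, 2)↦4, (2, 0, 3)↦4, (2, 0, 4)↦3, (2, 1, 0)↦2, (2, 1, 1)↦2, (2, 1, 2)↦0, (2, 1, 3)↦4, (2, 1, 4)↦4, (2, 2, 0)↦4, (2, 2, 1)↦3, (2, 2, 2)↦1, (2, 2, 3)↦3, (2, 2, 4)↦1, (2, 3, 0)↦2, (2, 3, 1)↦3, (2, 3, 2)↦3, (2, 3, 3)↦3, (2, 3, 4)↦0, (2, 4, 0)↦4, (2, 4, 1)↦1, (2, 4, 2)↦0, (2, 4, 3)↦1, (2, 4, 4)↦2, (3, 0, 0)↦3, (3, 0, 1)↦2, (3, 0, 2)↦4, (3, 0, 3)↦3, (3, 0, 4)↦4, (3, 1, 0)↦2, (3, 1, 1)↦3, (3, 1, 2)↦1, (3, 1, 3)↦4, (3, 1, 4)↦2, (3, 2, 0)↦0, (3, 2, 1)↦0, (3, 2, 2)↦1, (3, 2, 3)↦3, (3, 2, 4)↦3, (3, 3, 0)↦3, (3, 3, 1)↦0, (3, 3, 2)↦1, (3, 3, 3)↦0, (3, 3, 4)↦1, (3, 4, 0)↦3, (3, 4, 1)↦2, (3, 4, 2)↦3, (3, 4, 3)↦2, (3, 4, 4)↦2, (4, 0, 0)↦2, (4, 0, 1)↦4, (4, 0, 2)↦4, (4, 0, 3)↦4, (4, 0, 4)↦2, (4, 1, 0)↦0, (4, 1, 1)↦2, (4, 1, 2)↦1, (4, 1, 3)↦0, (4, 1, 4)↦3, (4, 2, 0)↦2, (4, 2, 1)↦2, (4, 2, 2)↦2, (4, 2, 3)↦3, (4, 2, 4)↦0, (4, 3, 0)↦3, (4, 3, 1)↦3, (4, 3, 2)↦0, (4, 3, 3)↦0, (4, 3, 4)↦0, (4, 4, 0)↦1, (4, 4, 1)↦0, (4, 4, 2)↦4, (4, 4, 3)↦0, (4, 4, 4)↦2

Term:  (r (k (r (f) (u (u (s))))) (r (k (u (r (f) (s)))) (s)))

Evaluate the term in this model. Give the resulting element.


  f = 0
  s = 1
  (u (s)) = u(1,) = 0
  (u (u (s))) = u(0,) = 0
  (r (f) (u (u (s)))) = r(0, 0) = 2
  (k (r (f) (u (u (s))))) = k(2,) = 1
  f = 0
  s = 1
  (r (f) (s)) = r(0, 1) = 0
  (u (r (f) (s))) = u(0,) = 0
  (k (u (r (f) (s)))) = k(0,) = 2
  s = 1
  (r (k (u (r (f) (s)))) (s)) = r(2, 1) = 3
  (r (k (r (f) (u (u (s))))) (r (k (u (r (f) (s)))) (s))) = r(1, 3) = 1

value = 1
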